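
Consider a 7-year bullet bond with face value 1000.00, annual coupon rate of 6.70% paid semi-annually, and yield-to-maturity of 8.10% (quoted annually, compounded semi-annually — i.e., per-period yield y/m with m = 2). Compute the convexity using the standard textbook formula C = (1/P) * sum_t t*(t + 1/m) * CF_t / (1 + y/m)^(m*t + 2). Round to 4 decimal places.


Coupon per period c = face * coupon_rate / m = 33.500000
Periods per year m = 2; per-period yield y/m = 0.040500
Number of cashflows N = 14
Cashflows (t years, CF_t, discount factor 1/(1+y/m)^(m*t), PV):
  t = 0.5000: CF_t = 33.500000, DF = 0.961076, PV = 32.196060
  t = 1.0000: CF_t = 33.500000, DF = 0.923668, PV = 30.942873
  t = 1.5000: CF_t = 33.500000, DF = 0.887715, PV = 29.738465
  t = 2.0000: CF_t = 33.500000, DF = 0.853162, PV = 28.580937
  t = 2.5000: CF_t = 33.500000, DF = 0.819954, PV = 27.468465
  t = 3.0000: CF_t = 33.500000, DF = 0.788039, PV = 26.399293
  t = 3.5000: CF_t = 33.500000, DF = 0.757365, PV = 25.371738
  t = 4.0000: CF_t = 33.500000, DF = 0.727886, PV = 24.384179
  t = 4.5000: CF_t = 33.500000, DF = 0.699554, PV = 23.435059
  t = 5.0000: CF_t = 33.500000, DF = 0.672325, PV = 22.522882
  t = 5.5000: CF_t = 33.500000, DF = 0.646156, PV = 21.646210
  t = 6.0000: CF_t = 33.500000, DF = 0.621005, PV = 20.803662
  t = 6.5000: CF_t = 33.500000, DF = 0.596833, PV = 19.993909
  t = 7.0000: CF_t = 1033.500000, DF = 0.573602, PV = 592.817885
Price P = sum_t PV_t = 926.301617
Convexity numerator sum_t t*(t + 1/m) * CF_t / (1+y/m)^(m*t + 2):
  t = 0.5000: term = 14.869233
  t = 1.0000: term = 42.871406
  t = 1.5000: term = 82.405394
  t = 2.0000: term = 131.996466
  t = 2.5000: term = 190.288034
  t = 3.0000: term = 256.033875
  t = 3.5000: term = 328.090822
  t = 4.0000: term = 405.411876
  t = 4.5000: term = 487.039736
  t = 5.0000: term = 572.100709
  t = 5.5000: term = 659.798992
  t = 6.0000: term = 749.411288
  t = 6.5000: term = 840.281758
  t = 7.0000: term = 28747.258326
Convexity = (1/P) * sum = 33507.857915 / 926.301617 = 36.173809

Answer: Convexity = 36.1738


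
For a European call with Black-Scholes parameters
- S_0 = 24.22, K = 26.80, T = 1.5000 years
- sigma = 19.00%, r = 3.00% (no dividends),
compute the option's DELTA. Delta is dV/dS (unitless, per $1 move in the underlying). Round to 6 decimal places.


Answer: Delta = 0.450159

Derivation:
d1 = -0.1252598122; d2 = -0.3579613378
phi(d1) = 0.3958248184; exp(-qT) = 1.0000000000; exp(-rT) = 0.9559974818
N(d1) = 0.4501589334
Delta = exp(-qT) * N(d1) = 1.0000000000 * 0.4501589334 = 0.450159


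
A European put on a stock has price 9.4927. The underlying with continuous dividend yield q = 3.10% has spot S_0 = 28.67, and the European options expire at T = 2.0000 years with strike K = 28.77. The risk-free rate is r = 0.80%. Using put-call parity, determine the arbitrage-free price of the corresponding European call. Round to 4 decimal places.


Answer: Call price = 8.1258

Derivation:
Put-call parity: C - P = S_0 * exp(-qT) - K * exp(-rT).
S_0 * exp(-qT) = 28.6700 * 0.93988289 = 26.94644236
K * exp(-rT) = 28.7700 * 0.98412732 = 28.31334300
C = P + S*exp(-qT) - K*exp(-rT)
C = 9.4927 + 26.94644236 - 28.31334300 = 8.1258


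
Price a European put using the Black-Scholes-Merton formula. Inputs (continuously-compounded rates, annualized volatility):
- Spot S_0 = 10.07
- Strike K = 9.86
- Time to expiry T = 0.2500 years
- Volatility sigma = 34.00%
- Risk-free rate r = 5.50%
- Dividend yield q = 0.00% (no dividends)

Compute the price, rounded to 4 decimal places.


Answer: Price = 0.5121

Derivation:
d1 = (ln(S/K) + (r - q + 0.5*sigma^2) * T) / (sigma * sqrt(T)) = 0.28985022
d2 = d1 - sigma * sqrt(T) = 0.11985022
exp(-rT) = 0.98634410; exp(-qT) = 1.00000000
P = K * exp(-rT) * N(-d2) - S_0 * exp(-qT) * N(-d1)
N(-d1) = 0.38596541; N(-d2) = 0.45230090
P = 9.8600 * 0.98634410 * 0.45230090 - 10.0700 * 1.00000000 * 0.38596541 = 0.5121


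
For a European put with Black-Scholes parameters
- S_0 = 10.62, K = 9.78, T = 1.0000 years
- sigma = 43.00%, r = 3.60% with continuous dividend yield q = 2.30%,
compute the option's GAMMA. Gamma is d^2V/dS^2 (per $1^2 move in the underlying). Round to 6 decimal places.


Answer: Gamma = 0.077604

Derivation:
d1 = 0.4368593762; d2 = 0.0068593762
phi(d1) = 0.3626338649; exp(-qT) = 0.9772624838; exp(-rT) = 0.9646402935
Gamma = exp(-qT) * phi(d1) / (S * sigma * sqrt(T)) = 0.9772624838 * 0.3626338649 / (10.6200 * 0.4300 * 1.0000000000) = 0.077604


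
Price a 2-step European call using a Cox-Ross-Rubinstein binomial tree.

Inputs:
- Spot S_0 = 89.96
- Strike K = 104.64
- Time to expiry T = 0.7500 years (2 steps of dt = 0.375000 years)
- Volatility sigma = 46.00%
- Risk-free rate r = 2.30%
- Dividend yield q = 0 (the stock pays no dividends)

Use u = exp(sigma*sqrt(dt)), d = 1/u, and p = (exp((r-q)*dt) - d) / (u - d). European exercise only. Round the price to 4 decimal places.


Answer: Price = V(0,0) = 10.4006

Derivation:
dt = T/N = 0.375000
u = exp(sigma*sqrt(dt)) = 1.325370; d = 1/u = 0.754507
p = (exp((r-q)*dt) - d) / (u - d) = 0.445213
Discount per step: exp(-r*dt) = 0.991412
Stock lattice S(k, i) with i counting down-moves:
  k=0: S(0,0) = 89.9600
  k=1: S(1,0) = 119.2302; S(1,1) = 67.8754
  k=2: S(2,0) = 158.0241; S(2,1) = 89.9600; S(2,2) = 51.2124
Terminal payoffs V(N, i) = max(S_T - K, 0):
  V(2,0) = 53.384134; V(2,1) = 0.000000; V(2,2) = 0.000000
Backward induction: V(k, i) = exp(-r*dt) * [p * V(k+1, i) + (1-p) * V(k+1, i+1)].
  V(1,0) = exp(-r*dt) * [p*53.384134 + (1-p)*0.000000] = 23.563211
  V(1,1) = exp(-r*dt) * [p*0.000000 + (1-p)*0.000000] = 0.000000
  V(0,0) = exp(-r*dt) * [p*23.563211 + (1-p)*0.000000] = 10.400560


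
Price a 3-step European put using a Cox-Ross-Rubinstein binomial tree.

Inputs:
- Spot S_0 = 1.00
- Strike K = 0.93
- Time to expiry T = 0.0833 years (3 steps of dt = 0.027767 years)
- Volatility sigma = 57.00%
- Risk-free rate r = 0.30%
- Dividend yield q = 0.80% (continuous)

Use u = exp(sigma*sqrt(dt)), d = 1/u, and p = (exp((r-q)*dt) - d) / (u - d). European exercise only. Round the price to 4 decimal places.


dt = T/N = 0.027767
u = exp(sigma*sqrt(dt)) = 1.099638; d = 1/u = 0.909390
p = (exp((r-q)*dt) - d) / (u - d) = 0.475543
Discount per step: exp(-r*dt) = 0.999917
Stock lattice S(k, i) with i counting down-moves:
  k=0: S(0,0) = 1.0000
  k=1: S(1,0) = 1.0996; S(1,1) = 0.9094
  k=2: S(2,0) = 1.2092; S(2,1) = 1.0000; S(2,2) = 0.8270
  k=3: S(3,0) = 1.3297; S(3,1) = 1.0996; S(3,2) = 0.9094; S(3,3) = 0.7521
Terminal payoffs V(N, i) = max(K - S_T, 0):
  V(3,0) = 0.000000; V(3,1) = 0.000000; V(3,2) = 0.020610; V(3,3) = 0.177943
Backward induction: V(k, i) = exp(-r*dt) * [p * V(k+1, i) + (1-p) * V(k+1, i+1)].
  V(2,0) = exp(-r*dt) * [p*0.000000 + (1-p)*0.000000] = 0.000000
  V(2,1) = exp(-r*dt) * [p*0.000000 + (1-p)*0.020610] = 0.010808
  V(2,2) = exp(-r*dt) * [p*0.020610 + (1-p)*0.177943] = 0.103116
  V(1,0) = exp(-r*dt) * [p*0.000000 + (1-p)*0.010808] = 0.005668
  V(1,1) = exp(-r*dt) * [p*0.010808 + (1-p)*0.103116] = 0.059214
  V(0,0) = exp(-r*dt) * [p*0.005668 + (1-p)*0.059214] = 0.033748

Answer: Price = V(0,0) = 0.0337


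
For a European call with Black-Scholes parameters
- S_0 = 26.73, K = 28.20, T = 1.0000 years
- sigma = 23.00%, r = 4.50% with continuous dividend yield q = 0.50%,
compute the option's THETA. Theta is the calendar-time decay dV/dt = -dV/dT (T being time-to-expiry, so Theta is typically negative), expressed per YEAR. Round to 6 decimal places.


Answer: Theta = -1.671683

Derivation:
d1 = 0.0561502270; d2 = -0.1738497730
phi(d1) = 0.3983138737; exp(-qT) = 0.9950124792; exp(-rT) = 0.9559974818
Theta = -S*exp(-qT)*phi(d1)*sigma/(2*sqrt(T)) - r*K*exp(-rT)*N(d2) + q*S*exp(-qT)*N(d1)
N(d1) = 0.5223889342; N(d2) = 0.4309917634; sqrt(T) = 1.0000000000
Term 1 = -26.7300 * 0.9950124792 * 0.3983138737 * 0.2300 / (2 * 1.0000000000) = -1.2182902269
Term 2 = -0.0450 * 28.2000 * 0.9559974818 * 0.4309917634 = -0.5228623144
Term 3 = 0.0050 * 26.7300 * 0.9950124792 * 0.5223889342 = 0.0694690659
Theta = -1.2182902269 + (-0.5228623144) + (0.0694690659) = -1.671683


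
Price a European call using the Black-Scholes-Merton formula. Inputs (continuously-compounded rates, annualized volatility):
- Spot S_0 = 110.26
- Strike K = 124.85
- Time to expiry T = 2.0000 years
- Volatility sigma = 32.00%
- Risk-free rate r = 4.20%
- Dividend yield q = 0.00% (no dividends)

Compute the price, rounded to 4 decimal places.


Answer: Price = 17.9562

Derivation:
d1 = (ln(S/K) + (r - q + 0.5*sigma^2) * T) / (sigma * sqrt(T)) = 0.13728522
d2 = d1 - sigma * sqrt(T) = -0.31526312
exp(-rT) = 0.91943126; exp(-qT) = 1.00000000
C = S_0 * exp(-qT) * N(d1) - K * exp(-rT) * N(d2)
N(d1) = 0.55459732; N(d2) = 0.37628094
C = 110.2600 * 1.00000000 * 0.55459732 - 124.8500 * 0.91943126 * 0.37628094 = 17.9562


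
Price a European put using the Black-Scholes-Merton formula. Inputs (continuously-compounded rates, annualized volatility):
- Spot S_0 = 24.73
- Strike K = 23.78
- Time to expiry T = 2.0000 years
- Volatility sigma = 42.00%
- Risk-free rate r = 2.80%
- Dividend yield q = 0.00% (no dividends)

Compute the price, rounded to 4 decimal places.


d1 = (ln(S/K) + (r - q + 0.5*sigma^2) * T) / (sigma * sqrt(T)) = 0.45721557
d2 = d1 - sigma * sqrt(T) = -0.13675413
exp(-rT) = 0.94553914; exp(-qT) = 1.00000000
P = K * exp(-rT) * N(-d2) - S_0 * exp(-qT) * N(-d1)
N(-d1) = 0.32375806; N(-d2) = 0.55438743
P = 23.7800 * 0.94553914 * 0.55438743 - 24.7300 * 1.00000000 * 0.32375806 = 4.4588

Answer: Price = 4.4588


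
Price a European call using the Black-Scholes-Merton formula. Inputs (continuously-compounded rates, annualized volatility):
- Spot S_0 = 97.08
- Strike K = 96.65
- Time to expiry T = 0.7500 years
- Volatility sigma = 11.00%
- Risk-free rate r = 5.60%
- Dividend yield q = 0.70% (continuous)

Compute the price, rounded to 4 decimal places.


Answer: Price = 5.8738

Derivation:
d1 = (ln(S/K) + (r - q + 0.5*sigma^2) * T) / (sigma * sqrt(T)) = 0.48000560
d2 = d1 - sigma * sqrt(T) = 0.38474281
exp(-rT) = 0.95886978; exp(-qT) = 0.99476376
C = S_0 * exp(-qT) * N(d1) - K * exp(-rT) * N(d2)
N(d1) = 0.68438830; N(d2) = 0.64978601
C = 97.0800 * 0.99476376 * 0.68438830 - 96.6500 * 0.95886978 * 0.64978601 = 5.8738


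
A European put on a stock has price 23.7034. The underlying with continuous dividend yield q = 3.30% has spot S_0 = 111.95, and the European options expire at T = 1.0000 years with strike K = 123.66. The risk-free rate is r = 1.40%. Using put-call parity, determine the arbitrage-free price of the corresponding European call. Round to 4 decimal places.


Put-call parity: C - P = S_0 * exp(-qT) - K * exp(-rT).
S_0 * exp(-qT) = 111.9500 * 0.96753856 = 108.31594175
K * exp(-rT) = 123.6600 * 0.98609754 = 121.94082232
C = P + S*exp(-qT) - K*exp(-rT)
C = 23.7034 + 108.31594175 - 121.94082232 = 10.0785

Answer: Call price = 10.0785


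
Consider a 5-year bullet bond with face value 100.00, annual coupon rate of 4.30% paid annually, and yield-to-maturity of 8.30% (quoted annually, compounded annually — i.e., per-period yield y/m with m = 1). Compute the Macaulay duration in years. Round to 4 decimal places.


Answer: Macaulay duration = 4.5630 years

Derivation:
Coupon per period c = face * coupon_rate / m = 4.300000
Periods per year m = 1; per-period yield y/m = 0.083000
Number of cashflows N = 5
Cashflows (t years, CF_t, discount factor 1/(1+y/m)^(m*t), PV):
  t = 1.0000: CF_t = 4.300000, DF = 0.923361, PV = 3.970452
  t = 2.0000: CF_t = 4.300000, DF = 0.852596, PV = 3.666161
  t = 3.0000: CF_t = 4.300000, DF = 0.787254, PV = 3.385190
  t = 4.0000: CF_t = 4.300000, DF = 0.726919, PV = 3.125753
  t = 5.0000: CF_t = 104.300000, DF = 0.671209, PV = 70.007090
Price P = sum_t PV_t = 84.154647
Macaulay numerator sum_t t * PV_t:
  t * PV_t at t = 1.0000: 3.970452
  t * PV_t at t = 2.0000: 7.332322
  t * PV_t at t = 3.0000: 10.155571
  t * PV_t at t = 4.0000: 12.503011
  t * PV_t at t = 5.0000: 350.035450
Macaulay duration D = (sum_t t * PV_t) / P = 383.996806 / 84.154647 = 4.562990


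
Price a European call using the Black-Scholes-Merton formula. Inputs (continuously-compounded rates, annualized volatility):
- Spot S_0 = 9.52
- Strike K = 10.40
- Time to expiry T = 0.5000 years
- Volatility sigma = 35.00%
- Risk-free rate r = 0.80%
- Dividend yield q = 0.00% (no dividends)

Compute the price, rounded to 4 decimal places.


d1 = (ln(S/K) + (r - q + 0.5*sigma^2) * T) / (sigma * sqrt(T)) = -0.21732809
d2 = d1 - sigma * sqrt(T) = -0.46481546
exp(-rT) = 0.99600799; exp(-qT) = 1.00000000
C = S_0 * exp(-qT) * N(d1) - K * exp(-rT) * N(d2)
N(d1) = 0.41397634; N(d2) = 0.32103181
C = 9.5200 * 1.00000000 * 0.41397634 - 10.4000 * 0.99600799 * 0.32103181 = 0.6157

Answer: Price = 0.6157


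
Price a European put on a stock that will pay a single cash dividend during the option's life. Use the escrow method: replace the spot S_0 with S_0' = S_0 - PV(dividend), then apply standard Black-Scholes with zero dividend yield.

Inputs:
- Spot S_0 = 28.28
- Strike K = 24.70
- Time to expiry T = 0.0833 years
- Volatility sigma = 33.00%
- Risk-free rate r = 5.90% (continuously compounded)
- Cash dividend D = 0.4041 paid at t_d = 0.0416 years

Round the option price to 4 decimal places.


Answer: Price = 0.1082

Derivation:
PV(D) = D * exp(-r * t_d) = 0.4041 * 0.99754861 = 0.40310939
S_0' = S_0 - PV(D) = 28.2800 - 0.40310939 = 27.87689061
d1 = (ln(S_0'/K) + (r + sigma^2/2)*T) / (sigma*sqrt(T)) = 1.36959335
d2 = d1 - sigma*sqrt(T) = 1.27434961
exp(-rT) = 0.99509736
N(-d1) = 0.08540694; N(-d2) = 0.10126977
P = K * exp(-rT) * N(-d2) - S_0' * N(-d1) = 24.7000 * 0.99509736 * 0.10126977 - 27.87689061 * 0.08540694 = 0.1082


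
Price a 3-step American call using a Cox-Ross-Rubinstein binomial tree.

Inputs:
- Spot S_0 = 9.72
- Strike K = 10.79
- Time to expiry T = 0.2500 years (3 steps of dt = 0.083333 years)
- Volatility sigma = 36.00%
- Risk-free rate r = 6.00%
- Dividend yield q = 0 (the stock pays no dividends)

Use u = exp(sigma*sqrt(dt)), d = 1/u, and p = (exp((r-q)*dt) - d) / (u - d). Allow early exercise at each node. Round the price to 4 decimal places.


dt = T/N = 0.083333
u = exp(sigma*sqrt(dt)) = 1.109515; d = 1/u = 0.901295
p = (exp((r-q)*dt) - d) / (u - d) = 0.498116
Discount per step: exp(-r*dt) = 0.995012
Stock lattice S(k, i) with i counting down-moves:
  k=0: S(0,0) = 9.7200
  k=1: S(1,0) = 10.7845; S(1,1) = 8.7606
  k=2: S(2,0) = 11.9656; S(2,1) = 9.7200; S(2,2) = 7.8959
  k=3: S(3,0) = 13.2760; S(3,1) = 10.7845; S(3,2) = 8.7606; S(3,3) = 7.1165
Terminal payoffs V(N, i) = max(S_T - K, 0):
  V(3,0) = 2.485958; V(3,1) = 0.000000; V(3,2) = 0.000000; V(3,3) = 0.000000
Backward induction: V(k, i) = exp(-r*dt) * [p * V(k+1, i) + (1-p) * V(k+1, i+1)]; then take max(V_cont, immediate exercise) for American.
  V(2,0) = exp(-r*dt) * [p*2.485958 + (1-p)*0.000000] = 1.232119; exercise = 1.175550; V(2,0) = max -> 1.232119
  V(2,1) = exp(-r*dt) * [p*0.000000 + (1-p)*0.000000] = 0.000000; exercise = 0.000000; V(2,1) = max -> 0.000000
  V(2,2) = exp(-r*dt) * [p*0.000000 + (1-p)*0.000000] = 0.000000; exercise = 0.000000; V(2,2) = max -> 0.000000
  V(1,0) = exp(-r*dt) * [p*1.232119 + (1-p)*0.000000] = 0.610677; exercise = 0.000000; V(1,0) = max -> 0.610677
  V(1,1) = exp(-r*dt) * [p*0.000000 + (1-p)*0.000000] = 0.000000; exercise = 0.000000; V(1,1) = max -> 0.000000
  V(0,0) = exp(-r*dt) * [p*0.610677 + (1-p)*0.000000] = 0.302671; exercise = 0.000000; V(0,0) = max -> 0.302671

Answer: Price = V(0,0) = 0.3027


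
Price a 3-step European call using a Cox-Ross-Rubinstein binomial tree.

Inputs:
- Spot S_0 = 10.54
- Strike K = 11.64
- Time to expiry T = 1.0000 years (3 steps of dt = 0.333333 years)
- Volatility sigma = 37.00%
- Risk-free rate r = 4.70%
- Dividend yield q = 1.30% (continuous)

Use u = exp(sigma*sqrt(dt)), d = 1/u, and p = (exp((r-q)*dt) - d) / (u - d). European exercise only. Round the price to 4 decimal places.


Answer: Price = V(0,0) = 1.3223

Derivation:
dt = T/N = 0.333333
u = exp(sigma*sqrt(dt)) = 1.238152; d = 1/u = 0.807656
p = (exp((r-q)*dt) - d) / (u - d) = 0.473273
Discount per step: exp(-r*dt) = 0.984455
Stock lattice S(k, i) with i counting down-moves:
  k=0: S(0,0) = 10.5400
  k=1: S(1,0) = 13.0501; S(1,1) = 8.5127
  k=2: S(2,0) = 16.1580; S(2,1) = 10.5400; S(2,2) = 6.8753
  k=3: S(3,0) = 20.0061; S(3,1) = 13.0501; S(3,2) = 8.5127; S(3,3) = 5.5529
Terminal payoffs V(N, i) = max(S_T - K, 0):
  V(3,0) = 8.366082; V(3,1) = 1.410118; V(3,2) = 0.000000; V(3,3) = 0.000000
Backward induction: V(k, i) = exp(-r*dt) * [p * V(k+1, i) + (1-p) * V(k+1, i+1)].
  V(2,0) = exp(-r*dt) * [p*8.366082 + (1-p)*1.410118] = 4.629096
  V(2,1) = exp(-r*dt) * [p*1.410118 + (1-p)*0.000000] = 0.656997
  V(2,2) = exp(-r*dt) * [p*0.000000 + (1-p)*0.000000] = 0.000000
  V(1,0) = exp(-r*dt) * [p*4.629096 + (1-p)*0.656997] = 2.497450
  V(1,1) = exp(-r*dt) * [p*0.656997 + (1-p)*0.000000] = 0.306106
  V(0,0) = exp(-r*dt) * [p*2.497450 + (1-p)*0.306106] = 1.322331


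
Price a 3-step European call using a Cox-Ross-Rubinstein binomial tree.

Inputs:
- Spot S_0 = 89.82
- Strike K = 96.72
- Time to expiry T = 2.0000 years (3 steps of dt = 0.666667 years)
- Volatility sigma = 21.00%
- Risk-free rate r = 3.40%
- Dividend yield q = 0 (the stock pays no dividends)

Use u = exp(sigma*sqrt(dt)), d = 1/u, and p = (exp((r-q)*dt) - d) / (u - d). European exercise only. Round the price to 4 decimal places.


Answer: Price = V(0,0) = 10.8089

Derivation:
dt = T/N = 0.666667
u = exp(sigma*sqrt(dt)) = 1.187042; d = 1/u = 0.842430
p = (exp((r-q)*dt) - d) / (u - d) = 0.523764
Discount per step: exp(-r*dt) = 0.977588
Stock lattice S(k, i) with i counting down-moves:
  k=0: S(0,0) = 89.8200
  k=1: S(1,0) = 106.6201; S(1,1) = 75.6671
  k=2: S(2,0) = 126.5625; S(2,1) = 89.8200; S(2,2) = 63.7443
  k=3: S(3,0) = 150.2350; S(3,1) = 106.6201; S(3,2) = 75.6671; S(3,3) = 53.7001
Terminal payoffs V(N, i) = max(S_T - K, 0):
  V(3,0) = 53.514967; V(3,1) = 9.900089; V(3,2) = 0.000000; V(3,3) = 0.000000
Backward induction: V(k, i) = exp(-r*dt) * [p * V(k+1, i) + (1-p) * V(k+1, i+1)].
  V(2,0) = exp(-r*dt) * [p*53.514967 + (1-p)*9.900089] = 32.010157
  V(2,1) = exp(-r*dt) * [p*9.900089 + (1-p)*0.000000] = 5.069102
  V(2,2) = exp(-r*dt) * [p*0.000000 + (1-p)*0.000000] = 0.000000
  V(1,0) = exp(-r*dt) * [p*32.010157 + (1-p)*5.069102] = 18.750012
  V(1,1) = exp(-r*dt) * [p*5.069102 + (1-p)*0.000000] = 2.595511
  V(0,0) = exp(-r*dt) * [p*18.750012 + (1-p)*2.595511] = 10.808864


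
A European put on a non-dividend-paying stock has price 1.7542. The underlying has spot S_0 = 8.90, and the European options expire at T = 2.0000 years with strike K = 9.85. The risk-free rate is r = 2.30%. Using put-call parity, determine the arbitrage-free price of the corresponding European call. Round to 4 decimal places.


Answer: Call price = 1.2470

Derivation:
Put-call parity: C - P = S_0 * exp(-qT) - K * exp(-rT).
S_0 * exp(-qT) = 8.9000 * 1.00000000 = 8.90000000
K * exp(-rT) = 9.8500 * 0.95504196 = 9.40716333
C = P + S*exp(-qT) - K*exp(-rT)
C = 1.7542 + 8.90000000 - 9.40716333 = 1.2470


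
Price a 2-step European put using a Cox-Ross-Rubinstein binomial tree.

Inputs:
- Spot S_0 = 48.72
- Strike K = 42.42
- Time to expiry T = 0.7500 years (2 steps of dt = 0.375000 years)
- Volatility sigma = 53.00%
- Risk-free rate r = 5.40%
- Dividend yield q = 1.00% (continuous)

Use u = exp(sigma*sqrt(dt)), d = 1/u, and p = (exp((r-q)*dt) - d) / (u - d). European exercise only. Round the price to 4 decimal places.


Answer: Price = V(0,0) = 5.0223

Derivation:
dt = T/N = 0.375000
u = exp(sigma*sqrt(dt)) = 1.383418; d = 1/u = 0.722847
p = (exp((r-q)*dt) - d) / (u - d) = 0.444751
Discount per step: exp(-r*dt) = 0.979954
Stock lattice S(k, i) with i counting down-moves:
  k=0: S(0,0) = 48.7200
  k=1: S(1,0) = 67.4001; S(1,1) = 35.2171
  k=2: S(2,0) = 93.2426; S(2,1) = 48.7200; S(2,2) = 25.4566
Terminal payoffs V(N, i) = max(K - S_T, 0):
  V(2,0) = 0.000000; V(2,1) = 0.000000; V(2,2) = 16.963405
Backward induction: V(k, i) = exp(-r*dt) * [p * V(k+1, i) + (1-p) * V(k+1, i+1)].
  V(1,0) = exp(-r*dt) * [p*0.000000 + (1-p)*0.000000] = 0.000000
  V(1,1) = exp(-r*dt) * [p*0.000000 + (1-p)*16.963405] = 9.230098
  V(0,0) = exp(-r*dt) * [p*0.000000 + (1-p)*9.230098] = 5.022264


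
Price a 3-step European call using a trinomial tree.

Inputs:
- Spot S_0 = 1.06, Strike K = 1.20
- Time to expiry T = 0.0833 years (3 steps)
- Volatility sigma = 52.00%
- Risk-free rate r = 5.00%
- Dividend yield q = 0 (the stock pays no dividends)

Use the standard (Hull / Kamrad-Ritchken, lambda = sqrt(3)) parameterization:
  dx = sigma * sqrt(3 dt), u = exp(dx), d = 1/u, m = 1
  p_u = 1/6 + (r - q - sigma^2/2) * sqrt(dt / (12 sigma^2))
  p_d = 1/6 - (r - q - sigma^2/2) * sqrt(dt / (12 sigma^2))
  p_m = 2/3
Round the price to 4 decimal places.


Answer: Price = V(0,0) = 0.0205

Derivation:
dt = T/N = 0.027767; dx = sigma*sqrt(3*dt) = 0.150081
u = exp(dx) = 1.161928; d = 1/u = 0.860638
p_u = 0.158785, p_m = 0.666667, p_d = 0.174548
Discount per step: exp(-r*dt) = 0.998613
Stock lattice S(k, j) with j the centered position index:
  k=0: S(0,+0) = 1.0600
  k=1: S(1,-1) = 0.9123; S(1,+0) = 1.0600; S(1,+1) = 1.2316
  k=2: S(2,-2) = 0.7851; S(2,-1) = 0.9123; S(2,+0) = 1.0600; S(2,+1) = 1.2316; S(2,+2) = 1.4311
  k=3: S(3,-3) = 0.6757; S(3,-2) = 0.7851; S(3,-1) = 0.9123; S(3,+0) = 1.0600; S(3,+1) = 1.2316; S(3,+2) = 1.4311; S(3,+3) = 1.6628
Terminal payoffs V(N, j) = max(S_T - K, 0):
  V(3,-3) = 0.000000; V(3,-2) = 0.000000; V(3,-1) = 0.000000; V(3,+0) = 0.000000; V(3,+1) = 0.031644; V(3,+2) = 0.231082; V(3,+3) = 0.462815
Backward induction: V(k, j) = exp(-r*dt) * [p_u * V(k+1, j+1) + p_m * V(k+1, j) + p_d * V(k+1, j-1)]
  V(2,-2) = exp(-r*dt) * [p_u*0.000000 + p_m*0.000000 + p_d*0.000000] = 0.000000
  V(2,-1) = exp(-r*dt) * [p_u*0.000000 + p_m*0.000000 + p_d*0.000000] = 0.000000
  V(2,+0) = exp(-r*dt) * [p_u*0.031644 + p_m*0.000000 + p_d*0.000000] = 0.005018
  V(2,+1) = exp(-r*dt) * [p_u*0.231082 + p_m*0.031644 + p_d*0.000000] = 0.057708
  V(2,+2) = exp(-r*dt) * [p_u*0.462815 + p_m*0.231082 + p_d*0.031644] = 0.232743
  V(1,-1) = exp(-r*dt) * [p_u*0.005018 + p_m*0.000000 + p_d*0.000000] = 0.000796
  V(1,+0) = exp(-r*dt) * [p_u*0.057708 + p_m*0.005018 + p_d*0.000000] = 0.012491
  V(1,+1) = exp(-r*dt) * [p_u*0.232743 + p_m*0.057708 + p_d*0.005018] = 0.076198
  V(0,+0) = exp(-r*dt) * [p_u*0.076198 + p_m*0.012491 + p_d*0.000796] = 0.020537


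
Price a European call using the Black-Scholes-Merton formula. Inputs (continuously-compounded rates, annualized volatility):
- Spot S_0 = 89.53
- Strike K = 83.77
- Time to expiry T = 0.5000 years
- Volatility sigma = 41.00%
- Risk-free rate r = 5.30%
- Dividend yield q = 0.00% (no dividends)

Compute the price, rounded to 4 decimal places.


d1 = (ln(S/K) + (r - q + 0.5*sigma^2) * T) / (sigma * sqrt(T)) = 0.46573784
d2 = d1 - sigma * sqrt(T) = 0.17582406
exp(-rT) = 0.97384804; exp(-qT) = 1.00000000
C = S_0 * exp(-qT) * N(d1) - K * exp(-rT) * N(d2)
N(d1) = 0.67929842; N(d2) = 0.56978391
C = 89.5300 * 1.00000000 * 0.67929842 - 83.7700 * 0.97384804 * 0.56978391 = 14.3350

Answer: Price = 14.3350


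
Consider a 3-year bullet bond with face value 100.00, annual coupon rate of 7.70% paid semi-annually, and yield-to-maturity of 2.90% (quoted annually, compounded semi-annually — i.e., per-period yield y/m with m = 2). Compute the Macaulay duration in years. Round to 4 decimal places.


Answer: Macaulay duration = 2.7544 years

Derivation:
Coupon per period c = face * coupon_rate / m = 3.850000
Periods per year m = 2; per-period yield y/m = 0.014500
Number of cashflows N = 6
Cashflows (t years, CF_t, discount factor 1/(1+y/m)^(m*t), PV):
  t = 0.5000: CF_t = 3.850000, DF = 0.985707, PV = 3.794973
  t = 1.0000: CF_t = 3.850000, DF = 0.971619, PV = 3.740732
  t = 1.5000: CF_t = 3.850000, DF = 0.957732, PV = 3.687267
  t = 2.0000: CF_t = 3.850000, DF = 0.944043, PV = 3.634566
  t = 2.5000: CF_t = 3.850000, DF = 0.930550, PV = 3.582618
  t = 3.0000: CF_t = 103.850000, DF = 0.917250, PV = 95.256406
Price P = sum_t PV_t = 113.696562
Macaulay numerator sum_t t * PV_t:
  t * PV_t at t = 0.5000: 1.897486
  t * PV_t at t = 1.0000: 3.740732
  t * PV_t at t = 1.5000: 5.530900
  t * PV_t at t = 2.0000: 7.269131
  t * PV_t at t = 2.5000: 8.956544
  t * PV_t at t = 3.0000: 285.769219
Macaulay duration D = (sum_t t * PV_t) / P = 313.164013 / 113.696562 = 2.754384


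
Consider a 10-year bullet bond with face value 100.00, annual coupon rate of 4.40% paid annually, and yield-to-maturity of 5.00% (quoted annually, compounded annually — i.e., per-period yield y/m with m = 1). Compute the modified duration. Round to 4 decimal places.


Answer: Modified duration = 7.8609

Derivation:
Coupon per period c = face * coupon_rate / m = 4.400000
Periods per year m = 1; per-period yield y/m = 0.050000
Number of cashflows N = 10
Cashflows (t years, CF_t, discount factor 1/(1+y/m)^(m*t), PV):
  t = 1.0000: CF_t = 4.400000, DF = 0.952381, PV = 4.190476
  t = 2.0000: CF_t = 4.400000, DF = 0.907029, PV = 3.990930
  t = 3.0000: CF_t = 4.400000, DF = 0.863838, PV = 3.800885
  t = 4.0000: CF_t = 4.400000, DF = 0.822702, PV = 3.619891
  t = 5.0000: CF_t = 4.400000, DF = 0.783526, PV = 3.447515
  t = 6.0000: CF_t = 4.400000, DF = 0.746215, PV = 3.283348
  t = 7.0000: CF_t = 4.400000, DF = 0.710681, PV = 3.126998
  t = 8.0000: CF_t = 4.400000, DF = 0.676839, PV = 2.978093
  t = 9.0000: CF_t = 4.400000, DF = 0.644609, PV = 2.836279
  t = 10.0000: CF_t = 104.400000, DF = 0.613913, PV = 64.092544
Price P = sum_t PV_t = 95.366959
First compute Macaulay numerator sum_t t * PV_t:
  t * PV_t at t = 1.0000: 4.190476
  t * PV_t at t = 2.0000: 7.981859
  t * PV_t at t = 3.0000: 11.402656
  t * PV_t at t = 4.0000: 14.479564
  t * PV_t at t = 5.0000: 17.237576
  t * PV_t at t = 6.0000: 19.700086
  t * PV_t at t = 7.0000: 21.888985
  t * PV_t at t = 8.0000: 23.824746
  t * PV_t at t = 9.0000: 25.526513
  t * PV_t at t = 10.0000: 640.925437
Macaulay duration D = 787.157898 / 95.366959 = 8.253990
Modified duration = D / (1 + y/m) = 8.253990 / (1 + 0.050000) = 7.860943


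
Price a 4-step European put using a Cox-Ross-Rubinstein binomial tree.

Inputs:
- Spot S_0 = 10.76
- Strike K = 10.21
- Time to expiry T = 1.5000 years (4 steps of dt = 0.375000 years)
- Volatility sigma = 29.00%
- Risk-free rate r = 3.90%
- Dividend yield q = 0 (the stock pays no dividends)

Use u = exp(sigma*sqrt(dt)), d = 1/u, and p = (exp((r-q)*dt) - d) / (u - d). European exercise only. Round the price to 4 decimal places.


Answer: Price = V(0,0) = 0.9336

Derivation:
dt = T/N = 0.375000
u = exp(sigma*sqrt(dt)) = 1.194333; d = 1/u = 0.837287
p = (exp((r-q)*dt) - d) / (u - d) = 0.496981
Discount per step: exp(-r*dt) = 0.985481
Stock lattice S(k, i) with i counting down-moves:
  k=0: S(0,0) = 10.7600
  k=1: S(1,0) = 12.8510; S(1,1) = 9.0092
  k=2: S(2,0) = 15.3484; S(2,1) = 10.7600; S(2,2) = 7.5433
  k=3: S(3,0) = 18.3311; S(3,1) = 12.8510; S(3,2) = 9.0092; S(3,3) = 6.3159
  k=4: S(4,0) = 21.8935; S(4,1) = 15.3484; S(4,2) = 10.7600; S(4,3) = 7.5433; S(4,4) = 5.2882
Terminal payoffs V(N, i) = max(K - S_T, 0):
  V(4,0) = 0.000000; V(4,1) = 0.000000; V(4,2) = 0.000000; V(4,3) = 2.666702; V(4,4) = 4.921770
Backward induction: V(k, i) = exp(-r*dt) * [p * V(k+1, i) + (1-p) * V(k+1, i+1)].
  V(3,0) = exp(-r*dt) * [p*0.000000 + (1-p)*0.000000] = 0.000000
  V(3,1) = exp(-r*dt) * [p*0.000000 + (1-p)*0.000000] = 0.000000
  V(3,2) = exp(-r*dt) * [p*0.000000 + (1-p)*2.666702] = 1.321925
  V(3,3) = exp(-r*dt) * [p*2.666702 + (1-p)*4.921770] = 3.745857
  V(2,0) = exp(-r*dt) * [p*0.000000 + (1-p)*0.000000] = 0.000000
  V(2,1) = exp(-r*dt) * [p*0.000000 + (1-p)*1.321925] = 0.655299
  V(2,2) = exp(-r*dt) * [p*1.321925 + (1-p)*3.745857] = 2.504313
  V(1,0) = exp(-r*dt) * [p*0.000000 + (1-p)*0.655299] = 0.324842
  V(1,1) = exp(-r*dt) * [p*0.655299 + (1-p)*2.504313] = 1.562370
  V(0,0) = exp(-r*dt) * [p*0.324842 + (1-p)*1.562370] = 0.933587


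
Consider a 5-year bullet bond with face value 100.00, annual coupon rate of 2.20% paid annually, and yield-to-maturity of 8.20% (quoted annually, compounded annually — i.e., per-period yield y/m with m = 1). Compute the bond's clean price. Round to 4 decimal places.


Answer: Price = 76.1695

Derivation:
Coupon per period c = face * coupon_rate / m = 2.200000
Periods per year m = 1; per-period yield y/m = 0.082000
Number of cashflows N = 5
Cashflows (t years, CF_t, discount factor 1/(1+y/m)^(m*t), PV):
  t = 1.0000: CF_t = 2.200000, DF = 0.924214, PV = 2.033272
  t = 2.0000: CF_t = 2.200000, DF = 0.854172, PV = 1.879179
  t = 3.0000: CF_t = 2.200000, DF = 0.789438, PV = 1.736764
  t = 4.0000: CF_t = 2.200000, DF = 0.729610, PV = 1.605143
  t = 5.0000: CF_t = 102.200000, DF = 0.674316, PV = 68.915132
Price P = sum_t PV_t = 76.169490


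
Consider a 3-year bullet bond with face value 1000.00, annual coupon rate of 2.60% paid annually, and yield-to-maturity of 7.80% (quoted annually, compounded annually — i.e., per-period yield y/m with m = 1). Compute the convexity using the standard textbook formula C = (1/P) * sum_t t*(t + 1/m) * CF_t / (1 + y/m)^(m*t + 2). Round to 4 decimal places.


Answer: Convexity = 9.9530

Derivation:
Coupon per period c = face * coupon_rate / m = 26.000000
Periods per year m = 1; per-period yield y/m = 0.078000
Number of cashflows N = 3
Cashflows (t years, CF_t, discount factor 1/(1+y/m)^(m*t), PV):
  t = 1.0000: CF_t = 26.000000, DF = 0.927644, PV = 24.118738
  t = 2.0000: CF_t = 26.000000, DF = 0.860523, PV = 22.373598
  t = 3.0000: CF_t = 1026.000000, DF = 0.798259, PV = 819.013534
Price P = sum_t PV_t = 865.505870
Convexity numerator sum_t t*(t + 1/m) * CF_t / (1+y/m)^(m*t + 2):
  t = 1.0000: term = 41.509458
  t = 2.0000: term = 115.517972
  t = 3.0000: term = 8457.359712
Convexity = (1/P) * sum = 8614.387141 / 865.505870 = 9.953008


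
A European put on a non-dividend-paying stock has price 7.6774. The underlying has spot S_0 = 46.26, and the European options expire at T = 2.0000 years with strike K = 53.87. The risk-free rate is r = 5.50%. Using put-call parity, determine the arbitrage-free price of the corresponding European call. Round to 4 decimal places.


Answer: Call price = 5.6788

Derivation:
Put-call parity: C - P = S_0 * exp(-qT) - K * exp(-rT).
S_0 * exp(-qT) = 46.2600 * 1.00000000 = 46.26000000
K * exp(-rT) = 53.8700 * 0.89583414 = 48.25858487
C = P + S*exp(-qT) - K*exp(-rT)
C = 7.6774 + 46.26000000 - 48.25858487 = 5.6788


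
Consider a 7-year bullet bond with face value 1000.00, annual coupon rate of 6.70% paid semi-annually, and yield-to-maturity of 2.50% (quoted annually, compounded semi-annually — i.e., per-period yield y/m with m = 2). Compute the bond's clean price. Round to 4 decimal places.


Coupon per period c = face * coupon_rate / m = 33.500000
Periods per year m = 2; per-period yield y/m = 0.012500
Number of cashflows N = 14
Cashflows (t years, CF_t, discount factor 1/(1+y/m)^(m*t), PV):
  t = 0.5000: CF_t = 33.500000, DF = 0.987654, PV = 33.086420
  t = 1.0000: CF_t = 33.500000, DF = 0.975461, PV = 32.677945
  t = 1.5000: CF_t = 33.500000, DF = 0.963418, PV = 32.274514
  t = 2.0000: CF_t = 33.500000, DF = 0.951524, PV = 31.876063
  t = 2.5000: CF_t = 33.500000, DF = 0.939777, PV = 31.482532
  t = 3.0000: CF_t = 33.500000, DF = 0.928175, PV = 31.093858
  t = 3.5000: CF_t = 33.500000, DF = 0.916716, PV = 30.709984
  t = 4.0000: CF_t = 33.500000, DF = 0.905398, PV = 30.330848
  t = 4.5000: CF_t = 33.500000, DF = 0.894221, PV = 29.956393
  t = 5.0000: CF_t = 33.500000, DF = 0.883181, PV = 29.586561
  t = 5.5000: CF_t = 33.500000, DF = 0.872277, PV = 29.221295
  t = 6.0000: CF_t = 33.500000, DF = 0.861509, PV = 28.860538
  t = 6.5000: CF_t = 33.500000, DF = 0.850873, PV = 28.504235
  t = 7.0000: CF_t = 1033.500000, DF = 0.840368, PV = 868.520422
Price P = sum_t PV_t = 1268.181608

Answer: Price = 1268.1816


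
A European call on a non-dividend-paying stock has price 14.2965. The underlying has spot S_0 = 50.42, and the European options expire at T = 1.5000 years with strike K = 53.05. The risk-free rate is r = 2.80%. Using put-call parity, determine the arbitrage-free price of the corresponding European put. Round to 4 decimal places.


Put-call parity: C - P = S_0 * exp(-qT) - K * exp(-rT).
S_0 * exp(-qT) = 50.4200 * 1.00000000 = 50.42000000
K * exp(-rT) = 53.0500 * 0.95886978 = 50.86804186
P = C - S*exp(-qT) + K*exp(-rT)
P = 14.2965 - 50.42000000 + 50.86804186 = 14.7445

Answer: Put price = 14.7445


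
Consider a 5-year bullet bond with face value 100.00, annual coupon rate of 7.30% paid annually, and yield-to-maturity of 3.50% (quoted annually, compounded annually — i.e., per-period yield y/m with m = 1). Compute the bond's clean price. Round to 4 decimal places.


Answer: Price = 117.1572

Derivation:
Coupon per period c = face * coupon_rate / m = 7.300000
Periods per year m = 1; per-period yield y/m = 0.035000
Number of cashflows N = 5
Cashflows (t years, CF_t, discount factor 1/(1+y/m)^(m*t), PV):
  t = 1.0000: CF_t = 7.300000, DF = 0.966184, PV = 7.053140
  t = 2.0000: CF_t = 7.300000, DF = 0.933511, PV = 6.814628
  t = 3.0000: CF_t = 7.300000, DF = 0.901943, PV = 6.584182
  t = 4.0000: CF_t = 7.300000, DF = 0.871442, PV = 6.361528
  t = 5.0000: CF_t = 107.300000, DF = 0.841973, PV = 90.343721
Price P = sum_t PV_t = 117.157199


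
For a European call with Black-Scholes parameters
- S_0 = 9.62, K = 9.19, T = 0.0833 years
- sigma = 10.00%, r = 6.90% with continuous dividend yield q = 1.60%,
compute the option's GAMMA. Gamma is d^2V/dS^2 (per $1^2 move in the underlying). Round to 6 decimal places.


d1 = 1.7517907582; d2 = 1.7229290188
phi(d1) = 0.0860072260; exp(-qT) = 0.9986680878; exp(-rT) = 0.9942687864
Gamma = exp(-qT) * phi(d1) / (S * sigma * sqrt(T)) = 0.9986680878 * 0.0860072260 / (9.6200 * 0.1000 * 0.2886173938) = 0.309356

Answer: Gamma = 0.309356


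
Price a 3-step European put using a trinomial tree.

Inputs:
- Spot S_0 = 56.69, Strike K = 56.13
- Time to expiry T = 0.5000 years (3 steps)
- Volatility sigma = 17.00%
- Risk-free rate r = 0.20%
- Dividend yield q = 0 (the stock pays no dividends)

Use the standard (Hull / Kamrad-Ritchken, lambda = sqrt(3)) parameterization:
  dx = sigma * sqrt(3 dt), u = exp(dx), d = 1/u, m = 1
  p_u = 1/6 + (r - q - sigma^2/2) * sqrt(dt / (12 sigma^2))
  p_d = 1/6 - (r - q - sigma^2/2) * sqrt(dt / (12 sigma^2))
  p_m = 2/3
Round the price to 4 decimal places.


Answer: Price = V(0,0) = 2.2526

Derivation:
dt = T/N = 0.166667; dx = sigma*sqrt(3*dt) = 0.120208
u = exp(dx) = 1.127732; d = 1/u = 0.886736
p_u = 0.158036, p_m = 0.666667, p_d = 0.175298
Discount per step: exp(-r*dt) = 0.999667
Stock lattice S(k, j) with j the centered position index:
  k=0: S(0,+0) = 56.6900
  k=1: S(1,-1) = 50.2691; S(1,+0) = 56.6900; S(1,+1) = 63.9311
  k=2: S(2,-2) = 44.5754; S(2,-1) = 50.2691; S(2,+0) = 56.6900; S(2,+1) = 63.9311; S(2,+2) = 72.0971
  k=3: S(3,-3) = 39.5266; S(3,-2) = 44.5754; S(3,-1) = 50.2691; S(3,+0) = 56.6900; S(3,+1) = 63.9311; S(3,+2) = 72.0971; S(3,+3) = 81.3062
Terminal payoffs V(N, j) = max(K - S_T, 0):
  V(3,-3) = 16.603419; V(3,-2) = 11.554627; V(3,-1) = 5.860945; V(3,+0) = 0.000000; V(3,+1) = 0.000000; V(3,+2) = 0.000000; V(3,+3) = 0.000000
Backward induction: V(k, j) = exp(-r*dt) * [p_u * V(k+1, j+1) + p_m * V(k+1, j) + p_d * V(k+1, j-1)]
  V(2,-2) = exp(-r*dt) * [p_u*5.860945 + p_m*11.554627 + p_d*16.603419] = 11.536017
  V(2,-1) = exp(-r*dt) * [p_u*0.000000 + p_m*5.860945 + p_d*11.554627] = 5.930817
  V(2,+0) = exp(-r*dt) * [p_u*0.000000 + p_m*0.000000 + p_d*5.860945] = 1.027067
  V(2,+1) = exp(-r*dt) * [p_u*0.000000 + p_m*0.000000 + p_d*0.000000] = 0.000000
  V(2,+2) = exp(-r*dt) * [p_u*0.000000 + p_m*0.000000 + p_d*0.000000] = 0.000000
  V(1,-1) = exp(-r*dt) * [p_u*1.027067 + p_m*5.930817 + p_d*11.536017] = 6.136381
  V(1,+0) = exp(-r*dt) * [p_u*0.000000 + p_m*1.027067 + p_d*5.930817] = 1.723794
  V(1,+1) = exp(-r*dt) * [p_u*0.000000 + p_m*0.000000 + p_d*1.027067] = 0.179982
  V(0,+0) = exp(-r*dt) * [p_u*0.179982 + p_m*1.723794 + p_d*6.136381] = 2.252581


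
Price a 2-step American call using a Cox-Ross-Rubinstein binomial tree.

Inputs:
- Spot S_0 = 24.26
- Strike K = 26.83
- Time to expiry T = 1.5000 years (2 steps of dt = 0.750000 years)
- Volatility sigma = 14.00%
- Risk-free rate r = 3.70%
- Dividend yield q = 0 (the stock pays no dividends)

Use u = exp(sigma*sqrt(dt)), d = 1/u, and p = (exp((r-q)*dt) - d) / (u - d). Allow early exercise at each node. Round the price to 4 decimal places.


dt = T/N = 0.750000
u = exp(sigma*sqrt(dt)) = 1.128900; d = 1/u = 0.885818
p = (exp((r-q)*dt) - d) / (u - d) = 0.585484
Discount per step: exp(-r*dt) = 0.972631
Stock lattice S(k, i) with i counting down-moves:
  k=0: S(0,0) = 24.2600
  k=1: S(1,0) = 27.3871; S(1,1) = 21.4899
  k=2: S(2,0) = 30.9173; S(2,1) = 24.2600; S(2,2) = 19.0362
Terminal payoffs V(N, i) = max(S_T - K, 0):
  V(2,0) = 4.087304; V(2,1) = 0.000000; V(2,2) = 0.000000
Backward induction: V(k, i) = exp(-r*dt) * [p * V(k+1, i) + (1-p) * V(k+1, i+1)]; then take max(V_cont, immediate exercise) for American.
  V(1,0) = exp(-r*dt) * [p*4.087304 + (1-p)*0.000000] = 2.327557; exercise = 0.557110; V(1,0) = max -> 2.327557
  V(1,1) = exp(-r*dt) * [p*0.000000 + (1-p)*0.000000] = 0.000000; exercise = 0.000000; V(1,1) = max -> 0.000000
  V(0,0) = exp(-r*dt) * [p*2.327557 + (1-p)*0.000000] = 1.325451; exercise = 0.000000; V(0,0) = max -> 1.325451

Answer: Price = V(0,0) = 1.3255


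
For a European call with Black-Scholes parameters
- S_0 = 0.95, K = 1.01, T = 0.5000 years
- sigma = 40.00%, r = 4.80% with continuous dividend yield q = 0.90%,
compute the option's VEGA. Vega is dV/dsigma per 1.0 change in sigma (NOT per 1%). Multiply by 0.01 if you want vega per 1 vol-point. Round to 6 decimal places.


Answer: Vega = 0.266782

Derivation:
d1 = -0.0061646462; d2 = -0.2890073586
phi(d1) = 0.3989347000; exp(-qT) = 0.9955101098; exp(-rT) = 0.9762857098
Vega = S * exp(-qT) * phi(d1) * sqrt(T) = 0.9500 * 0.9955101098 * 0.3989347000 * 0.7071067812 = 0.266782


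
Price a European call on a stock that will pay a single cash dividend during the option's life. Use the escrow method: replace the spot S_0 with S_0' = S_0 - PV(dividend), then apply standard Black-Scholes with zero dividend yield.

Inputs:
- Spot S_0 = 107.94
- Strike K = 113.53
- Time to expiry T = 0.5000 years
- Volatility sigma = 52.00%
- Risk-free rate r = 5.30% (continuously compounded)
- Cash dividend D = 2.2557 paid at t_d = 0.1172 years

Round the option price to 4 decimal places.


PV(D) = D * exp(-r * t_d) = 2.2557 * 0.99380765 = 2.24173192
S_0' = S_0 - PV(D) = 107.9400 - 2.24173192 = 105.69826808
d1 = (ln(S_0'/K) + (r + sigma^2/2)*T) / (sigma*sqrt(T)) = 0.06152207
d2 = d1 - sigma*sqrt(T) = -0.30617346
exp(-rT) = 0.97384804
N(d1) = 0.52452828; N(d2) = 0.37973629
C = S_0' * N(d1) - K * exp(-rT) * N(d2) = 105.69826808 * 0.52452828 - 113.5300 * 0.97384804 * 0.37973629 = 13.4577

Answer: Price = 13.4577


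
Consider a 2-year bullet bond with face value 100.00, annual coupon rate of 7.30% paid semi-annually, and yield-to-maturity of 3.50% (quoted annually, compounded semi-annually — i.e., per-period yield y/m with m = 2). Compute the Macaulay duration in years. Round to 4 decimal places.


Answer: Macaulay duration = 1.9008 years

Derivation:
Coupon per period c = face * coupon_rate / m = 3.650000
Periods per year m = 2; per-period yield y/m = 0.017500
Number of cashflows N = 4
Cashflows (t years, CF_t, discount factor 1/(1+y/m)^(m*t), PV):
  t = 0.5000: CF_t = 3.650000, DF = 0.982801, PV = 3.587224
  t = 1.0000: CF_t = 3.650000, DF = 0.965898, PV = 3.525527
  t = 1.5000: CF_t = 3.650000, DF = 0.949285, PV = 3.464891
  t = 2.0000: CF_t = 103.650000, DF = 0.932959, PV = 96.701149
Price P = sum_t PV_t = 107.278791
Macaulay numerator sum_t t * PV_t:
  t * PV_t at t = 0.5000: 1.793612
  t * PV_t at t = 1.0000: 3.525527
  t * PV_t at t = 1.5000: 5.197337
  t * PV_t at t = 2.0000: 193.402298
Macaulay duration D = (sum_t t * PV_t) / P = 203.918774 / 107.278791 = 1.900830


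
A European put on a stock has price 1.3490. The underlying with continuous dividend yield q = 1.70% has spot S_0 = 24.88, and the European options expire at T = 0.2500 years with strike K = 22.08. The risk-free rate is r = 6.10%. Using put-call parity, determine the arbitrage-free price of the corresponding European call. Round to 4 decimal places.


Answer: Call price = 4.3776

Derivation:
Put-call parity: C - P = S_0 * exp(-qT) - K * exp(-rT).
S_0 * exp(-qT) = 24.8800 * 0.99575902 = 24.77448438
K * exp(-rT) = 22.0800 * 0.98486569 = 21.74583449
C = P + S*exp(-qT) - K*exp(-rT)
C = 1.3490 + 24.77448438 - 21.74583449 = 4.3776
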